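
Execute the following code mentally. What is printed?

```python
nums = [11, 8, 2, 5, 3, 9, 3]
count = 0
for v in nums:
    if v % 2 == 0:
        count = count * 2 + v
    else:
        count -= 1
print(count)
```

v=11: not even, count = 0-1 = -1
v=8: even, count = (-1)*2+8 = 6
v=2: even, count = 6*2+2 = 14
v=5: not even, count = 14-1 = 13
v=3: not even, count = 13-1 = 12
v=9: not even, count = 12-1 = 11
v=3: not even, count = 11-1 = 10

10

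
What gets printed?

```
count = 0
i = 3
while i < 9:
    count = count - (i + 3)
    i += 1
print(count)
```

i=3: count = 0-6 = -6
i=4: count = (-6)-7 = -13
i=5: count = (-13)-8 = -21
i=6: count = (-21)-9 = -30
i=7: count = (-30)-10 = -40
i=8: count = (-40)-11 = -51

-51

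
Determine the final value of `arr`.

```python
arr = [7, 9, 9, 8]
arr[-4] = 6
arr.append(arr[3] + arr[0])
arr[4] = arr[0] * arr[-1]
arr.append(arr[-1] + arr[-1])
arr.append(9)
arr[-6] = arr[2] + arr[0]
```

arr[-4] = 6 → [6, 9, 9, 8]
append arr[3]+arr[0] = 8+6 = 14 → [6, 9, 9, 8, 14]
arr[4] = arr[0]*arr[-1] = 6*14 = 84 → [6, 9, 9, 8, 84]
append arr[-1]+arr[-1] = 84+84 = 168 → [6, 9, 9, 8, 84, 168]
append 9 → [6, 9, 9, 8, 84, 168, 9]
arr[-6] = arr[2]+arr[0] = 9+6 = 15 → [6, 15, 9, 8, 84, 168, 9]

[6, 15, 9, 8, 84, 168, 9]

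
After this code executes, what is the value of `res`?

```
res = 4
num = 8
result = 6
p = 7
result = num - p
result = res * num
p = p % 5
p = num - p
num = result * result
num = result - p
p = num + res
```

result = 8-7 = 1
result = 4*8 = 32
p = 7%5 = 2
p = 8-2 = 6
num = 32*32 = 1024
num = 32-6 = 26
p = 26+4 = 30

4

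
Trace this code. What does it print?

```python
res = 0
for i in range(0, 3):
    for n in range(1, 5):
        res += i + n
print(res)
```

i=0,n=1: res = 0+1 = 1
i=0,n=2: res = 1+2 = 3
i=0,n=3: res = 3+3 = 6
i=0,n=4: res = 6+4 = 10
i=1,n=1: res = 10+2 = 12
i=1,n=2: res = 12+3 = 15
i=1,n=3: res = 15+4 = 19
i=1,n=4: res = 19+5 = 24
i=2,n=1: res = 24+3 = 27
i=2,n=2: res = 27+4 = 31
i=2,n=3: res = 31+5 = 36
i=2,n=4: res = 36+6 = 42

42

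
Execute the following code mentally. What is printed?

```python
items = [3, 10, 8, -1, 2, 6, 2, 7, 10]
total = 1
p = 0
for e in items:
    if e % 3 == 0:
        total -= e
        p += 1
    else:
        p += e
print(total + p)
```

e=3: %3==0, total = 1-3 = -2; p=1
e=10: not %3==0; p=11
e=8: not %3==0; p=19
e=-1: not %3==0; p=18
e=2: not %3==0; p=20
e=6: %3==0, total = (-2)-6 = -8; p=21
e=2: not %3==0; p=23
e=7: not %3==0; p=30
e=10: not %3==0; p=40
total+p = (-8)+40 = 32

32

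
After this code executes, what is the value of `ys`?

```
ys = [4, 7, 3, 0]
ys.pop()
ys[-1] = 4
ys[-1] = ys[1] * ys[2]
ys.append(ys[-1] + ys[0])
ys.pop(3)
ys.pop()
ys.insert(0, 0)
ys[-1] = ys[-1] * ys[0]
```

[0, 4, 0]

pop() removes 0 → [4, 7, 3]
ys[-1] = 4 → [4, 7, 4]
ys[-1] = ys[1]*ys[2] = 7*4 = 28 → [4, 7, 28]
append ys[-1]+ys[0] = 28+4 = 32 → [4, 7, 28, 32]
pop(3) removes 32 → [4, 7, 28]
pop() removes 28 → [4, 7]
insert 0 at 0 → [0, 4, 7]
ys[-1] = ys[-1]*ys[0] = 7*0 = 0 → [0, 4, 0]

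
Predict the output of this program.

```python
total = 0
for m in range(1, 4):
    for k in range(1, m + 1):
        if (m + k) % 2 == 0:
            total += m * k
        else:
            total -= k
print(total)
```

14

m=1,k=1: even sum, total = 0+1 = 1
m=2,k=1: odd sum, total = 1-1 = 0
m=2,k=2: even sum, total = 0+4 = 4
m=3,k=1: even sum, total = 4+3 = 7
m=3,k=2: odd sum, total = 7-2 = 5
m=3,k=3: even sum, total = 5+9 = 14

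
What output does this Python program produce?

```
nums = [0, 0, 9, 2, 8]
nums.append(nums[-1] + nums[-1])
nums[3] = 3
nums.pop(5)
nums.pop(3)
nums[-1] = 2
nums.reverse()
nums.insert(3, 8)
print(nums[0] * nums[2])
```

0

append nums[-1]+nums[-1] = 8+8 = 16 → [0, 0, 9, 2, 8, 16]
nums[3] = 3 → [0, 0, 9, 3, 8, 16]
pop(5) removes 16 → [0, 0, 9, 3, 8]
pop(3) removes 3 → [0, 0, 9, 8]
nums[-1] = 2 → [0, 0, 9, 2]
reverse → [2, 9, 0, 0]
insert 8 at 3 → [2, 9, 0, 8, 0]
nums[0]*nums[2] = 2*0 = 0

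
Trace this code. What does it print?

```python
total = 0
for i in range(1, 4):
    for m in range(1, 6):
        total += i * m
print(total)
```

i=1,m=1: total = 0+1 = 1
i=1,m=2: total = 1+2 = 3
i=1,m=3: total = 3+3 = 6
i=1,m=4: total = 6+4 = 10
i=1,m=5: total = 10+5 = 15
i=2,m=1: total = 15+2 = 17
i=2,m=2: total = 17+4 = 21
i=2,m=3: total = 21+6 = 27
i=2,m=4: total = 27+8 = 35
i=2,m=5: total = 35+10 = 45
i=3,m=1: total = 45+3 = 48
i=3,m=2: total = 48+6 = 54
i=3,m=3: total = 54+9 = 63
i=3,m=4: total = 63+12 = 75
i=3,m=5: total = 75+15 = 90

90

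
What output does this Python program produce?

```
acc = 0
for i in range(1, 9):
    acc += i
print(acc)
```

36

i=1: acc = 0+1 = 1
i=2: acc = 1+2 = 3
i=3: acc = 3+3 = 6
i=4: acc = 6+4 = 10
i=5: acc = 10+5 = 15
i=6: acc = 15+6 = 21
i=7: acc = 21+7 = 28
i=8: acc = 28+8 = 36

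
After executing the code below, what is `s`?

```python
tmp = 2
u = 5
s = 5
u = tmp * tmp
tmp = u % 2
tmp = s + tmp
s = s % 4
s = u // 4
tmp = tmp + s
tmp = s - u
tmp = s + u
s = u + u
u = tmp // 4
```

u = 2*2 = 4
tmp = 4%2 = 0
tmp = 5+0 = 5
s = 5%4 = 1
s = 4//4 = 1
tmp = 5+1 = 6
tmp = 1-4 = -3
tmp = 1+4 = 5
s = 4+4 = 8
u = 5//4 = 1

8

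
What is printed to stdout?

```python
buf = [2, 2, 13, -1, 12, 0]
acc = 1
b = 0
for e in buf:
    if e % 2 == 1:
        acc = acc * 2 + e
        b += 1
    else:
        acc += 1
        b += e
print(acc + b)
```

57

e=2: not odd, acc = 1+1 = 2; b=2
e=2: not odd, acc = 2+1 = 3; b=4
e=13: odd, acc = 3*2+13 = 19; b=5
e=-1: odd, acc = 19*2+(-1) = 37; b=6
e=12: not odd, acc = 37+1 = 38; b=18
e=0: not odd, acc = 38+1 = 39; b=18
acc+b = 39+18 = 57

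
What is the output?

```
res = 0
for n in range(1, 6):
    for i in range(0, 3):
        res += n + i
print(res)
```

n=1,i=0: res = 0+1 = 1
n=1,i=1: res = 1+2 = 3
n=1,i=2: res = 3+3 = 6
n=2,i=0: res = 6+2 = 8
n=2,i=1: res = 8+3 = 11
n=2,i=2: res = 11+4 = 15
n=3,i=0: res = 15+3 = 18
n=3,i=1: res = 18+4 = 22
n=3,i=2: res = 22+5 = 27
n=4,i=0: res = 27+4 = 31
n=4,i=1: res = 31+5 = 36
n=4,i=2: res = 36+6 = 42
n=5,i=0: res = 42+5 = 47
n=5,i=1: res = 47+6 = 53
n=5,i=2: res = 53+7 = 60

60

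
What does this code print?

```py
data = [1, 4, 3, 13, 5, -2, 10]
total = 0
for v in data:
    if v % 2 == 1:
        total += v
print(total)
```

22

v=1: odd, total = 0+1 = 1
v=4: not odd
v=3: odd, total = 1+3 = 4
v=13: odd, total = 4+13 = 17
v=5: odd, total = 17+5 = 22
v=-2: not odd
v=10: not odd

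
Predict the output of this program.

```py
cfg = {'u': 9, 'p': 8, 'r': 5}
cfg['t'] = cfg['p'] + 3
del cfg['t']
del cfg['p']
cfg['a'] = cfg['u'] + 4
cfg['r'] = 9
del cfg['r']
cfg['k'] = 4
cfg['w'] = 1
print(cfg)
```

cfg['t'] = cfg['p']+3 = 11 → {'u': 9, 'p': 8, 'r': 5, 't': 11}
del 't' → {'u': 9, 'p': 8, 'r': 5}
del 'p' → {'u': 9, 'r': 5}
cfg['a'] = cfg['u']+4 = 13 → {'u': 9, 'r': 5, 'a': 13}
cfg['r'] = 9 → {'u': 9, 'r': 9, 'a': 13}
del 'r' → {'u': 9, 'a': 13}
cfg['k'] = 4 → {'u': 9, 'a': 13, 'k': 4}
cfg['w'] = 1 → {'u': 9, 'a': 13, 'k': 4, 'w': 1}

{'u': 9, 'a': 13, 'k': 4, 'w': 1}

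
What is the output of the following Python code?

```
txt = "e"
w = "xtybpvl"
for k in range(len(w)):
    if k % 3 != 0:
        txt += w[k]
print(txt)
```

etypv

k=0: skip
k=1: add 't' → 'et'
k=2: add 'y' → 'ety'
k=3: skip
k=4: add 'p' → 'etyp'
k=5: add 'v' → 'etypv'
k=6: skip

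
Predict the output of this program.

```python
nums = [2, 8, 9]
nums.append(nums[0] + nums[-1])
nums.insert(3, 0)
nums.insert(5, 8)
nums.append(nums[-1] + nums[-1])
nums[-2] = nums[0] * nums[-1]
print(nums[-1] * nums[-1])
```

256

append nums[0]+nums[-1] = 2+9 = 11 → [2, 8, 9, 11]
insert 0 at 3 → [2, 8, 9, 0, 11]
insert 8 at 5 → [2, 8, 9, 0, 11, 8]
append nums[-1]+nums[-1] = 8+8 = 16 → [2, 8, 9, 0, 11, 8, 16]
nums[-2] = nums[0]*nums[-1] = 2*16 = 32 → [2, 8, 9, 0, 11, 32, 16]
nums[-1]*nums[-1] = 16*16 = 256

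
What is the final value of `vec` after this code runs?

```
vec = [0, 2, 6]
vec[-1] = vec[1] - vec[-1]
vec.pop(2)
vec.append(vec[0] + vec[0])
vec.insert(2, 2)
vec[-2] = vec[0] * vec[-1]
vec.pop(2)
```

vec[-1] = vec[1]-vec[-1] = 2-6 = -4 → [0, 2, -4]
pop(2) removes -4 → [0, 2]
append vec[0]+vec[0] = 0+0 = 0 → [0, 2, 0]
insert 2 at 2 → [0, 2, 2, 0]
vec[-2] = vec[0]*vec[-1] = 0*0 = 0 → [0, 2, 0, 0]
pop(2) removes 0 → [0, 2, 0]

[0, 2, 0]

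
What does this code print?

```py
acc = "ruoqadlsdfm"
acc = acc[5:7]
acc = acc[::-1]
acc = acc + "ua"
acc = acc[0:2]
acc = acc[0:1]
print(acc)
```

slice [5:7] → 'dl'
reverse → 'ld'
+ 'ua' → 'ldua'
slice [0:2] → 'ld'
slice [0:1] → 'l'

l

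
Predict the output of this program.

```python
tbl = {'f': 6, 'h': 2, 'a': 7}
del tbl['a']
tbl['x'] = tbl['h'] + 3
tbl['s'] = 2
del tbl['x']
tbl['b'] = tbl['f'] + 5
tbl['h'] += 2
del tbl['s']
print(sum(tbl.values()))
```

21

del 'a' → {'f': 6, 'h': 2}
tbl['x'] = tbl['h']+3 = 5 → {'f': 6, 'h': 2, 'x': 5}
tbl['s'] = 2 → {'f': 6, 'h': 2, 'x': 5, 's': 2}
del 'x' → {'f': 6, 'h': 2, 's': 2}
tbl['b'] = tbl['f']+5 = 11 → {'f': 6, 'h': 2, 's': 2, 'b': 11}
tbl['h'] = 2+2 = 4 → {'f': 6, 'h': 4, 's': 2, 'b': 11}
del 's' → {'f': 6, 'h': 4, 'b': 11}
sum of values = 21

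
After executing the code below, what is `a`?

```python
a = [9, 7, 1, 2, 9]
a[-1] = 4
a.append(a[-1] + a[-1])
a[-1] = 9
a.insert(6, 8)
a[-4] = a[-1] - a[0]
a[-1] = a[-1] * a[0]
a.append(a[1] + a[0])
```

[9, 7, 1, -1, 4, 9, 72, 16]

a[-1] = 4 → [9, 7, 1, 2, 4]
append a[-1]+a[-1] = 4+4 = 8 → [9, 7, 1, 2, 4, 8]
a[-1] = 9 → [9, 7, 1, 2, 4, 9]
insert 8 at 6 → [9, 7, 1, 2, 4, 9, 8]
a[-4] = a[-1]-a[0] = 8-9 = -1 → [9, 7, 1, -1, 4, 9, 8]
a[-1] = a[-1]*a[0] = 8*9 = 72 → [9, 7, 1, -1, 4, 9, 72]
append a[1]+a[0] = 7+9 = 16 → [9, 7, 1, -1, 4, 9, 72, 16]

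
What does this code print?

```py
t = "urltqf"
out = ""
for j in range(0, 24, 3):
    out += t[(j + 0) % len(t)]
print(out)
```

utututut

j=0: add t[0]='u' → 'u'
j=3: add t[3]='t' → 'ut'
j=6: add t[0]='u' → 'utu'
j=9: add t[3]='t' → 'utut'
j=12: add t[0]='u' → 'ututu'
j=15: add t[3]='t' → 'ututut'
j=18: add t[0]='u' → 'utututu'
j=21: add t[3]='t' → 'utututut'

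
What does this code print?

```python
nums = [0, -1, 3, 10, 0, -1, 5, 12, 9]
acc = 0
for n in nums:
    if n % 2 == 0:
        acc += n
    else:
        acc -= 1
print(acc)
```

17

n=0: even, acc = 0+0 = 0
n=-1: not even, acc = 0-1 = -1
n=3: not even, acc = (-1)-1 = -2
n=10: even, acc = (-2)+10 = 8
n=0: even, acc = 8+0 = 8
n=-1: not even, acc = 8-1 = 7
n=5: not even, acc = 7-1 = 6
n=12: even, acc = 6+12 = 18
n=9: not even, acc = 18-1 = 17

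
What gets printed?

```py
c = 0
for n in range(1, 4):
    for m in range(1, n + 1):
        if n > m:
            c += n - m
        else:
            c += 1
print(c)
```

7

n=1,m=1: not 1>1, c = 0+1 = 1
n=2,m=1: 2>1, c = 1+1 = 2
n=2,m=2: not 2>2, c = 2+1 = 3
n=3,m=1: 3>1, c = 3+2 = 5
n=3,m=2: 3>2, c = 5+1 = 6
n=3,m=3: not 3>3, c = 6+1 = 7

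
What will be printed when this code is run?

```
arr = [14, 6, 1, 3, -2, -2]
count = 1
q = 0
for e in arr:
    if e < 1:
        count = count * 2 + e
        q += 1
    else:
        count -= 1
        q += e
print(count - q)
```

e=14: not <1, count = 1-1 = 0; q=14
e=6: not <1, count = 0-1 = -1; q=20
e=1: not <1, count = (-1)-1 = -2; q=21
e=3: not <1, count = (-2)-1 = -3; q=24
e=-2: <1, count = (-3)*2+(-2) = -8; q=25
e=-2: <1, count = (-8)*2+(-2) = -18; q=26
count-q = (-18)-26 = -44

-44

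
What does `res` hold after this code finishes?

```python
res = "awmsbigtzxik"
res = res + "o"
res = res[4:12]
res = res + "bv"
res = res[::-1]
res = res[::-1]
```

'bigtzxikbv'

+ 'o' → 'awmsbigtzxiko'
slice [4:12] → 'bigtzxik'
+ 'bv' → 'bigtzxikbv'
reverse → 'vbkixztgib'
reverse → 'bigtzxikbv'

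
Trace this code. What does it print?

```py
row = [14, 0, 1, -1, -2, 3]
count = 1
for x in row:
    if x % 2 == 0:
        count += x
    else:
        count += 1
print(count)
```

x=14: even, count = 1+14 = 15
x=0: even, count = 15+0 = 15
x=1: not even, count = 15+1 = 16
x=-1: not even, count = 16+1 = 17
x=-2: even, count = 17+(-2) = 15
x=3: not even, count = 15+1 = 16

16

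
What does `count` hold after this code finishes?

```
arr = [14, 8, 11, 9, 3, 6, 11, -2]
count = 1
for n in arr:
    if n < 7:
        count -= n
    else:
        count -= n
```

n=14: not <7, count = 1-14 = -13
n=8: not <7, count = (-13)-8 = -21
n=11: not <7, count = (-21)-11 = -32
n=9: not <7, count = (-32)-9 = -41
n=3: <7, count = (-41)-3 = -44
n=6: <7, count = (-44)-6 = -50
n=11: not <7, count = (-50)-11 = -61
n=-2: <7, count = (-61)-(-2) = -59

-59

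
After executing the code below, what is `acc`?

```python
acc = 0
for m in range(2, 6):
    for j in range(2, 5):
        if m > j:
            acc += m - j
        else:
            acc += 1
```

16

m=2,j=2: not 2>2, acc = 0+1 = 1
m=2,j=3: not 2>3, acc = 1+1 = 2
m=2,j=4: not 2>4, acc = 2+1 = 3
m=3,j=2: 3>2, acc = 3+1 = 4
m=3,j=3: not 3>3, acc = 4+1 = 5
m=3,j=4: not 3>4, acc = 5+1 = 6
m=4,j=2: 4>2, acc = 6+2 = 8
m=4,j=3: 4>3, acc = 8+1 = 9
m=4,j=4: not 4>4, acc = 9+1 = 10
m=5,j=2: 5>2, acc = 10+3 = 13
m=5,j=3: 5>3, acc = 13+2 = 15
m=5,j=4: 5>4, acc = 15+1 = 16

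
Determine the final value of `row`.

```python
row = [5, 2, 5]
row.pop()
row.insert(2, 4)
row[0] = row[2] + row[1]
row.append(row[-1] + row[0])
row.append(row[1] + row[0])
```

pop() removes 5 → [5, 2]
insert 4 at 2 → [5, 2, 4]
row[0] = row[2]+row[1] = 4+2 = 6 → [6, 2, 4]
append row[-1]+row[0] = 4+6 = 10 → [6, 2, 4, 10]
append row[1]+row[0] = 2+6 = 8 → [6, 2, 4, 10, 8]

[6, 2, 4, 10, 8]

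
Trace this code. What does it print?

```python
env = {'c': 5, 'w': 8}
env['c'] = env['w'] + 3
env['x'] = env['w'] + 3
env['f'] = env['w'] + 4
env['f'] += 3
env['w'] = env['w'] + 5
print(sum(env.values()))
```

50

env['c'] = env['w']+3 = 11 → {'c': 11, 'w': 8}
env['x'] = env['w']+3 = 11 → {'c': 11, 'w': 8, 'x': 11}
env['f'] = env['w']+4 = 12 → {'c': 11, 'w': 8, 'x': 11, 'f': 12}
env['f'] = 12+3 = 15 → {'c': 11, 'w': 8, 'x': 11, 'f': 15}
env['w'] = env['w']+5 = 13 → {'c': 11, 'w': 13, 'x': 11, 'f': 15}
sum of values = 50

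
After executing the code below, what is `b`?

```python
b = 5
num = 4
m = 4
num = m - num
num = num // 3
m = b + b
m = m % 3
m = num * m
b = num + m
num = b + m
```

0

num = 4-4 = 0
num = 0//3 = 0
m = 5+5 = 10
m = 10%3 = 1
m = 0*1 = 0
b = 0+0 = 0
num = 0+0 = 0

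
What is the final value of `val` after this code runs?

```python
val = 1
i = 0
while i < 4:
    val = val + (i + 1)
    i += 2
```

5

i=0: val = 1+1 = 2
i=2: val = 2+3 = 5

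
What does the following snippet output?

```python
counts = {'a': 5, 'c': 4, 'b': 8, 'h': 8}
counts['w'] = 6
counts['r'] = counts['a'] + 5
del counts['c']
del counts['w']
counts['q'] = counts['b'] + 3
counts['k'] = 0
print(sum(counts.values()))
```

42

counts['w'] = 6 → {'a': 5, 'c': 4, 'b': 8, 'h': 8, 'w': 6}
counts['r'] = counts['a']+5 = 10 → {'a': 5, 'c': 4, 'b': 8, 'h': 8, 'w': 6, 'r': 10}
del 'c' → {'a': 5, 'b': 8, 'h': 8, 'w': 6, 'r': 10}
del 'w' → {'a': 5, 'b': 8, 'h': 8, 'r': 10}
counts['q'] = counts['b']+3 = 11 → {'a': 5, 'b': 8, 'h': 8, 'r': 10, 'q': 11}
counts['k'] = 0 → {'a': 5, 'b': 8, 'h': 8, 'r': 10, 'q': 11, 'k': 0}
sum of values = 42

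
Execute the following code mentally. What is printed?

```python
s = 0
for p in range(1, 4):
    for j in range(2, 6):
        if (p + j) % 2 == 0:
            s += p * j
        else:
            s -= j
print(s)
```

p=1,j=2: odd sum, s = 0-2 = -2
p=1,j=3: even sum, s = (-2)+3 = 1
p=1,j=4: odd sum, s = 1-4 = -3
p=1,j=5: even sum, s = (-3)+5 = 2
p=2,j=2: even sum, s = 2+4 = 6
p=2,j=3: odd sum, s = 6-3 = 3
p=2,j=4: even sum, s = 3+8 = 11
p=2,j=5: odd sum, s = 11-5 = 6
p=3,j=2: odd sum, s = 6-2 = 4
p=3,j=3: even sum, s = 4+9 = 13
p=3,j=4: odd sum, s = 13-4 = 9
p=3,j=5: even sum, s = 9+15 = 24

24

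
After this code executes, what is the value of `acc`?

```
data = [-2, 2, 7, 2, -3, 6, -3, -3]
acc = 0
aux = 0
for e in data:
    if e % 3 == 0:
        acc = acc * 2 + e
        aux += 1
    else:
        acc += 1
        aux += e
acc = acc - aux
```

42

e=-2: not %3==0, acc = 0+1 = 1; aux=-2
e=2: not %3==0, acc = 1+1 = 2; aux=0
e=7: not %3==0, acc = 2+1 = 3; aux=7
e=2: not %3==0, acc = 3+1 = 4; aux=9
e=-3: %3==0, acc = 4*2+(-3) = 5; aux=10
e=6: %3==0, acc = 5*2+6 = 16; aux=11
e=-3: %3==0, acc = 16*2+(-3) = 29; aux=12
e=-3: %3==0, acc = 29*2+(-3) = 55; aux=13
acc-aux = 55-13 = 42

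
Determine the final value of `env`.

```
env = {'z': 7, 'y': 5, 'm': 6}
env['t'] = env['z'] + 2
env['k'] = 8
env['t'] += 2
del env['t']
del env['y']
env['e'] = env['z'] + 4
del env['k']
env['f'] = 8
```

env['t'] = env['z']+2 = 9 → {'z': 7, 'y': 5, 'm': 6, 't': 9}
env['k'] = 8 → {'z': 7, 'y': 5, 'm': 6, 't': 9, 'k': 8}
env['t'] = 9+2 = 11 → {'z': 7, 'y': 5, 'm': 6, 't': 11, 'k': 8}
del 't' → {'z': 7, 'y': 5, 'm': 6, 'k': 8}
del 'y' → {'z': 7, 'm': 6, 'k': 8}
env['e'] = env['z']+4 = 11 → {'z': 7, 'm': 6, 'k': 8, 'e': 11}
del 'k' → {'z': 7, 'm': 6, 'e': 11}
env['f'] = 8 → {'z': 7, 'm': 6, 'e': 11, 'f': 8}

{'z': 7, 'm': 6, 'e': 11, 'f': 8}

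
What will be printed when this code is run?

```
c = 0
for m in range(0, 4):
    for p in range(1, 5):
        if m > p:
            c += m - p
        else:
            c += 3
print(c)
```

m=0,p=1: not 0>1, c = 0+3 = 3
m=0,p=2: not 0>2, c = 3+3 = 6
m=0,p=3: not 0>3, c = 6+3 = 9
m=0,p=4: not 0>4, c = 9+3 = 12
m=1,p=1: not 1>1, c = 12+3 = 15
m=1,p=2: not 1>2, c = 15+3 = 18
m=1,p=3: not 1>3, c = 18+3 = 21
m=1,p=4: not 1>4, c = 21+3 = 24
m=2,p=1: 2>1, c = 24+1 = 25
m=2,p=2: not 2>2, c = 25+3 = 28
m=2,p=3: not 2>3, c = 28+3 = 31
m=2,p=4: not 2>4, c = 31+3 = 34
m=3,p=1: 3>1, c = 34+2 = 36
m=3,p=2: 3>2, c = 36+1 = 37
m=3,p=3: not 3>3, c = 37+3 = 40
m=3,p=4: not 3>4, c = 40+3 = 43

43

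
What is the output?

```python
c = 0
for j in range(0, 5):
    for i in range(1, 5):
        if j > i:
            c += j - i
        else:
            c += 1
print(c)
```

j=0,i=1: not 0>1, c = 0+1 = 1
j=0,i=2: not 0>2, c = 1+1 = 2
j=0,i=3: not 0>3, c = 2+1 = 3
j=0,i=4: not 0>4, c = 3+1 = 4
j=1,i=1: not 1>1, c = 4+1 = 5
j=1,i=2: not 1>2, c = 5+1 = 6
j=1,i=3: not 1>3, c = 6+1 = 7
j=1,i=4: not 1>4, c = 7+1 = 8
j=2,i=1: 2>1, c = 8+1 = 9
j=2,i=2: not 2>2, c = 9+1 = 10
j=2,i=3: not 2>3, c = 10+1 = 11
j=2,i=4: not 2>4, c = 11+1 = 12
j=3,i=1: 3>1, c = 12+2 = 14
j=3,i=2: 3>2, c = 14+1 = 15
j=3,i=3: not 3>3, c = 15+1 = 16
j=3,i=4: not 3>4, c = 16+1 = 17
j=4,i=1: 4>1, c = 17+3 = 20
j=4,i=2: 4>2, c = 20+2 = 22
j=4,i=3: 4>3, c = 22+1 = 23
j=4,i=4: not 4>4, c = 23+1 = 24

24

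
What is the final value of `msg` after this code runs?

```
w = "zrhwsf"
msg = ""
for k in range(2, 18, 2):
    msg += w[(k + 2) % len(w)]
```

k=2: add w[4]='s' → 's'
k=4: add w[0]='z' → 'sz'
k=6: add w[2]='h' → 'szh'
k=8: add w[4]='s' → 'szhs'
k=10: add w[0]='z' → 'szhsz'
k=12: add w[2]='h' → 'szhszh'
k=14: add w[4]='s' → 'szhszhs'
k=16: add w[0]='z' → 'szhszhsz'

'szhszhsz'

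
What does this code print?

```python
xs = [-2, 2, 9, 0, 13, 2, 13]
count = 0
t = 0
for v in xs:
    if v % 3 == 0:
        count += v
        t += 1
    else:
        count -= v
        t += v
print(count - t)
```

-49

v=-2: not %3==0, count = 0-(-2) = 2; t=-2
v=2: not %3==0, count = 2-2 = 0; t=0
v=9: %3==0, count = 0+9 = 9; t=1
v=0: %3==0, count = 9+0 = 9; t=2
v=13: not %3==0, count = 9-13 = -4; t=15
v=2: not %3==0, count = (-4)-2 = -6; t=17
v=13: not %3==0, count = (-6)-13 = -19; t=30
count-t = (-19)-30 = -49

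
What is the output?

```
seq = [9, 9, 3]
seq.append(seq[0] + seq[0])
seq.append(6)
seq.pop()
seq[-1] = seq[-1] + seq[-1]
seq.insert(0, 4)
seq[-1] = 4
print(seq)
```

append seq[0]+seq[0] = 9+9 = 18 → [9, 9, 3, 18]
append 6 → [9, 9, 3, 18, 6]
pop() removes 6 → [9, 9, 3, 18]
seq[-1] = seq[-1]+seq[-1] = 18+18 = 36 → [9, 9, 3, 36]
insert 4 at 0 → [4, 9, 9, 3, 36]
seq[-1] = 4 → [4, 9, 9, 3, 4]

[4, 9, 9, 3, 4]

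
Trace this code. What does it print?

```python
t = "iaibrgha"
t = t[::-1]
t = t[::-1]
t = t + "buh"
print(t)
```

iaibrghabuh

reverse → 'ahgrbiai'
reverse → 'iaibrgha'
+ 'buh' → 'iaibrghabuh'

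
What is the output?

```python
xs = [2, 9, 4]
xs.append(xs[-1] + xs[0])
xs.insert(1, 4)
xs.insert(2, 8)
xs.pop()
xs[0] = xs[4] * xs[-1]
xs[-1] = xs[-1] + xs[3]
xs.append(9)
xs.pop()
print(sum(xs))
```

append xs[-1]+xs[0] = 4+2 = 6 → [2, 9, 4, 6]
insert 4 at 1 → [2, 4, 9, 4, 6]
insert 8 at 2 → [2, 4, 8, 9, 4, 6]
pop() removes 6 → [2, 4, 8, 9, 4]
xs[0] = xs[4]*xs[-1] = 4*4 = 16 → [16, 4, 8, 9, 4]
xs[-1] = xs[-1]+xs[3] = 4+9 = 13 → [16, 4, 8, 9, 13]
append 9 → [16, 4, 8, 9, 13, 9]
pop() removes 9 → [16, 4, 8, 9, 13]
sum = 50

50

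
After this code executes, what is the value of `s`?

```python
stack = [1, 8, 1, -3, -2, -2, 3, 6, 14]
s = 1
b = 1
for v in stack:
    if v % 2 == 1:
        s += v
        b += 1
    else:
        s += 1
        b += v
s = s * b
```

232

v=1: odd, s = 1+1 = 2; b=2
v=8: not odd, s = 2+1 = 3; b=10
v=1: odd, s = 3+1 = 4; b=11
v=-3: odd, s = 4+(-3) = 1; b=12
v=-2: not odd, s = 1+1 = 2; b=10
v=-2: not odd, s = 2+1 = 3; b=8
v=3: odd, s = 3+3 = 6; b=9
v=6: not odd, s = 6+1 = 7; b=15
v=14: not odd, s = 7+1 = 8; b=29
s*b = 8*29 = 232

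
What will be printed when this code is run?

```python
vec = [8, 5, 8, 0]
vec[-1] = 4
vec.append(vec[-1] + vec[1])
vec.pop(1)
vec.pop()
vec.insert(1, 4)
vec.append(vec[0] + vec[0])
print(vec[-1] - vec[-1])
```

vec[-1] = 4 → [8, 5, 8, 4]
append vec[-1]+vec[1] = 4+5 = 9 → [8, 5, 8, 4, 9]
pop(1) removes 5 → [8, 8, 4, 9]
pop() removes 9 → [8, 8, 4]
insert 4 at 1 → [8, 4, 8, 4]
append vec[0]+vec[0] = 8+8 = 16 → [8, 4, 8, 4, 16]
vec[-1]-vec[-1] = 16-16 = 0

0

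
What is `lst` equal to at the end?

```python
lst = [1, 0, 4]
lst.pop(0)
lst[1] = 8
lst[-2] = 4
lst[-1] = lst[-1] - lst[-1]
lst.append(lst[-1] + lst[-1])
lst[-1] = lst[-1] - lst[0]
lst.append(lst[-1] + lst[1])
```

pop(0) removes 1 → [0, 4]
lst[1] = 8 → [0, 8]
lst[-2] = 4 → [4, 8]
lst[-1] = lst[-1]-lst[-1] = 8-8 = 0 → [4, 0]
append lst[-1]+lst[-1] = 0+0 = 0 → [4, 0, 0]
lst[-1] = lst[-1]-lst[0] = 0-4 = -4 → [4, 0, -4]
append lst[-1]+lst[1] = (-4)+0 = -4 → [4, 0, -4, -4]

[4, 0, -4, -4]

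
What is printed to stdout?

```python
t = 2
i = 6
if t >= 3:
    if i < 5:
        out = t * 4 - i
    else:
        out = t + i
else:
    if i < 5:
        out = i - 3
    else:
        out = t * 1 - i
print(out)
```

t=2, i=6
t >= 3 is False; i < 5 is False
→ out = t * 1 - i = -4

-4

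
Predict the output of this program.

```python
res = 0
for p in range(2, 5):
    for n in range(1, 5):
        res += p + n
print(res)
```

p=2,n=1: res = 0+3 = 3
p=2,n=2: res = 3+4 = 7
p=2,n=3: res = 7+5 = 12
p=2,n=4: res = 12+6 = 18
p=3,n=1: res = 18+4 = 22
p=3,n=2: res = 22+5 = 27
p=3,n=3: res = 27+6 = 33
p=3,n=4: res = 33+7 = 40
p=4,n=1: res = 40+5 = 45
p=4,n=2: res = 45+6 = 51
p=4,n=3: res = 51+7 = 58
p=4,n=4: res = 58+8 = 66

66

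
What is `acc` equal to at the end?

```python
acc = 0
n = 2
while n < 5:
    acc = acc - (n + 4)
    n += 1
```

-21

n=2: acc = 0-6 = -6
n=3: acc = (-6)-7 = -13
n=4: acc = (-13)-8 = -21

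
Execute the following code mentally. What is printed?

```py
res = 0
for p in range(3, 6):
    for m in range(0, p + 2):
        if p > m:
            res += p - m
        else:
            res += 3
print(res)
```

p=3,m=0: 3>0, res = 0+3 = 3
p=3,m=1: 3>1, res = 3+2 = 5
p=3,m=2: 3>2, res = 5+1 = 6
p=3,m=3: not 3>3, res = 6+3 = 9
p=3,m=4: not 3>4, res = 9+3 = 12
p=4,m=0: 4>0, res = 12+4 = 16
p=4,m=1: 4>1, res = 16+3 = 19
p=4,m=2: 4>2, res = 19+2 = 21
p=4,m=3: 4>3, res = 21+1 = 22
p=4,m=4: not 4>4, res = 22+3 = 25
p=4,m=5: not 4>5, res = 25+3 = 28
p=5,m=0: 5>0, res = 28+5 = 33
p=5,m=1: 5>1, res = 33+4 = 37
p=5,m=2: 5>2, res = 37+3 = 40
p=5,m=3: 5>3, res = 40+2 = 42
p=5,m=4: 5>4, res = 42+1 = 43
p=5,m=5: not 5>5, res = 43+3 = 46
p=5,m=6: not 5>6, res = 46+3 = 49

49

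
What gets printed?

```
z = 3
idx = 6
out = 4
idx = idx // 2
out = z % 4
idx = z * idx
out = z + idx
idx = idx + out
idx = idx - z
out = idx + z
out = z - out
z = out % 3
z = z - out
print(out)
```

-18

idx = 6//2 = 3
out = 3%4 = 3
idx = 3*3 = 9
out = 3+9 = 12
idx = 9+12 = 21
idx = 21-3 = 18
out = 18+3 = 21
out = 3-21 = -18
z = (-18)%3 = 0
z = 0-(-18) = 18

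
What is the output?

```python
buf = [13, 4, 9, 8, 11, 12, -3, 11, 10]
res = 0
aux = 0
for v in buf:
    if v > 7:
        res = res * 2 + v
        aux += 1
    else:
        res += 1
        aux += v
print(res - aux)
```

1476

v=13: >7, res = 0*2+13 = 13; aux=1
v=4: not >7, res = 13+1 = 14; aux=5
v=9: >7, res = 14*2+9 = 37; aux=6
v=8: >7, res = 37*2+8 = 82; aux=7
v=11: >7, res = 82*2+11 = 175; aux=8
v=12: >7, res = 175*2+12 = 362; aux=9
v=-3: not >7, res = 362+1 = 363; aux=6
v=11: >7, res = 363*2+11 = 737; aux=7
v=10: >7, res = 737*2+10 = 1484; aux=8
res-aux = 1484-8 = 1476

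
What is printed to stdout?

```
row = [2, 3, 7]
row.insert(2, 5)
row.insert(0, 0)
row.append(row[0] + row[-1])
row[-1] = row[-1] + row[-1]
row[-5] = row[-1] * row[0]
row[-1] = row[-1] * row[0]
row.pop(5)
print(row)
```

insert 5 at 2 → [2, 3, 5, 7]
insert 0 at 0 → [0, 2, 3, 5, 7]
append row[0]+row[-1] = 0+7 = 7 → [0, 2, 3, 5, 7, 7]
row[-1] = row[-1]+row[-1] = 7+7 = 14 → [0, 2, 3, 5, 7, 14]
row[-5] = row[-1]*row[0] = 14*0 = 0 → [0, 0, 3, 5, 7, 14]
row[-1] = row[-1]*row[0] = 14*0 = 0 → [0, 0, 3, 5, 7, 0]
pop(5) removes 0 → [0, 0, 3, 5, 7]

[0, 0, 3, 5, 7]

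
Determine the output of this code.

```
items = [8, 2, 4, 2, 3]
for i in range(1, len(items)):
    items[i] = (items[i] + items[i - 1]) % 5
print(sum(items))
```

i=1: items[1] = (2+8)%5 = 0 → [8, 0, 4, 2, 3]
i=2: items[2] = (4+0)%5 = 4 → [8, 0, 4, 2, 3]
i=3: items[3] = (2+4)%5 = 1 → [8, 0, 4, 1, 3]
i=4: items[4] = (3+1)%5 = 4 → [8, 0, 4, 1, 4]
sum = 17

17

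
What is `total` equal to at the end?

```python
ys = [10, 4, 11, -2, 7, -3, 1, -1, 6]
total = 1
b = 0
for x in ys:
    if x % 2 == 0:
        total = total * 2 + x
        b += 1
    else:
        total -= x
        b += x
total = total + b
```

81

x=10: even, total = 1*2+10 = 12; b=1
x=4: even, total = 12*2+4 = 28; b=2
x=11: not even, total = 28-11 = 17; b=13
x=-2: even, total = 17*2+(-2) = 32; b=14
x=7: not even, total = 32-7 = 25; b=21
x=-3: not even, total = 25-(-3) = 28; b=18
x=1: not even, total = 28-1 = 27; b=19
x=-1: not even, total = 27-(-1) = 28; b=18
x=6: even, total = 28*2+6 = 62; b=19
total+b = 62+19 = 81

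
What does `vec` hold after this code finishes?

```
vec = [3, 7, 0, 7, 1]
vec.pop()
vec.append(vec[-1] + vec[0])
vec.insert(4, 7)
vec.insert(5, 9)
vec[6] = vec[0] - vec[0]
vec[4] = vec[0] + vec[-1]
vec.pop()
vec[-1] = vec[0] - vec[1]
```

pop() removes 1 → [3, 7, 0, 7]
append vec[-1]+vec[0] = 7+3 = 10 → [3, 7, 0, 7, 10]
insert 7 at 4 → [3, 7, 0, 7, 7, 10]
insert 9 at 5 → [3, 7, 0, 7, 7, 9, 10]
vec[6] = vec[0]-vec[0] = 3-3 = 0 → [3, 7, 0, 7, 7, 9, 0]
vec[4] = vec[0]+vec[-1] = 3+0 = 3 → [3, 7, 0, 7, 3, 9, 0]
pop() removes 0 → [3, 7, 0, 7, 3, 9]
vec[-1] = vec[0]-vec[1] = 3-7 = -4 → [3, 7, 0, 7, 3, -4]

[3, 7, 0, 7, 3, -4]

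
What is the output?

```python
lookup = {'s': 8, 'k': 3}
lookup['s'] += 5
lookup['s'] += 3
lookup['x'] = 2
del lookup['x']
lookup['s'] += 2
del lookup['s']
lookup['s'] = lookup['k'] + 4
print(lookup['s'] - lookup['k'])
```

lookup['s'] = 8+5 = 13 → {'s': 13, 'k': 3}
lookup['s'] = 13+3 = 16 → {'s': 16, 'k': 3}
lookup['x'] = 2 → {'s': 16, 'k': 3, 'x': 2}
del 'x' → {'s': 16, 'k': 3}
lookup['s'] = 16+2 = 18 → {'s': 18, 'k': 3}
del 's' → {'k': 3}
lookup['s'] = lookup['k']+4 = 7 → {'k': 3, 's': 7}
lookup['s']-lookup['k'] = 7-3 = 4

4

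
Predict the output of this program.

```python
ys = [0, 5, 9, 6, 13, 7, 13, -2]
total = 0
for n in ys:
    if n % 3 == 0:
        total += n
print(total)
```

n=0: %3==0, total = 0+0 = 0
n=5: not %3==0
n=9: %3==0, total = 0+9 = 9
n=6: %3==0, total = 9+6 = 15
n=13: not %3==0
n=7: not %3==0
n=13: not %3==0
n=-2: not %3==0

15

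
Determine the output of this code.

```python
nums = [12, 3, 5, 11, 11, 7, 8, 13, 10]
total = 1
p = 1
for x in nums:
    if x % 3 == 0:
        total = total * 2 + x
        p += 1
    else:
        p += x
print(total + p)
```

99

x=12: %3==0, total = 1*2+12 = 14; p=2
x=3: %3==0, total = 14*2+3 = 31; p=3
x=5: not %3==0; p=8
x=11: not %3==0; p=19
x=11: not %3==0; p=30
x=7: not %3==0; p=37
x=8: not %3==0; p=45
x=13: not %3==0; p=58
x=10: not %3==0; p=68
total+p = 31+68 = 99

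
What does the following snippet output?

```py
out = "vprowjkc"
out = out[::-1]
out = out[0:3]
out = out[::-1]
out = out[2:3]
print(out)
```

reverse → 'ckjworpv'
slice [0:3] → 'ckj'
reverse → 'jkc'
slice [2:3] → 'c'

c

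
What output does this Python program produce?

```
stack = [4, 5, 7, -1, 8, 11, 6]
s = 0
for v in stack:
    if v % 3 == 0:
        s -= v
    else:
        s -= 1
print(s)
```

-12

v=4: not %3==0, s = 0-1 = -1
v=5: not %3==0, s = (-1)-1 = -2
v=7: not %3==0, s = (-2)-1 = -3
v=-1: not %3==0, s = (-3)-1 = -4
v=8: not %3==0, s = (-4)-1 = -5
v=11: not %3==0, s = (-5)-1 = -6
v=6: %3==0, s = (-6)-6 = -12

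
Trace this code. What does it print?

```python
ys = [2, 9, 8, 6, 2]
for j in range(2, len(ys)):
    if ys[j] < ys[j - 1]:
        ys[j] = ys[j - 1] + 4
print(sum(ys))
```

62

j=2: 8<9, ys[2] = 9+4 = 13 → [2, 9, 13, 6, 2]
j=3: 6<13, ys[3] = 13+4 = 17 → [2, 9, 13, 17, 2]
j=4: 2<17, ys[4] = 17+4 = 21 → [2, 9, 13, 17, 21]
sum = 62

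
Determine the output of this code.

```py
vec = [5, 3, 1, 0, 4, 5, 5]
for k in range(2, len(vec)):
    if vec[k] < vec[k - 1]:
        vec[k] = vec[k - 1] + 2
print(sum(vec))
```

53

k=2: 1<3, vec[2] = 3+2 = 5 → [5, 3, 5, 0, 4, 5, 5]
k=3: 0<5, vec[3] = 5+2 = 7 → [5, 3, 5, 7, 4, 5, 5]
k=4: 4<7, vec[4] = 7+2 = 9 → [5, 3, 5, 7, 9, 5, 5]
k=5: 5<9, vec[5] = 9+2 = 11 → [5, 3, 5, 7, 9, 11, 5]
k=6: 5<11, vec[6] = 11+2 = 13 → [5, 3, 5, 7, 9, 11, 13]
sum = 53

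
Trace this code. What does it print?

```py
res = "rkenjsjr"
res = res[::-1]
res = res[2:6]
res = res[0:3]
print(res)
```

reverse → 'rjsjnekr'
slice [2:6] → 'sjne'
slice [0:3] → 'sjn'

sjn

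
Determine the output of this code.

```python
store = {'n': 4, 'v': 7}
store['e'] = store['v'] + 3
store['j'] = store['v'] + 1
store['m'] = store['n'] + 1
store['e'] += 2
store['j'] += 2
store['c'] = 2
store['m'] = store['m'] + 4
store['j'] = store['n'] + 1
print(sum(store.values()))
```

store['e'] = store['v']+3 = 10 → {'n': 4, 'v': 7, 'e': 10}
store['j'] = store['v']+1 = 8 → {'n': 4, 'v': 7, 'e': 10, 'j': 8}
store['m'] = store['n']+1 = 5 → {'n': 4, 'v': 7, 'e': 10, 'j': 8, 'm': 5}
store['e'] = 10+2 = 12 → {'n': 4, 'v': 7, 'e': 12, 'j': 8, 'm': 5}
store['j'] = 8+2 = 10 → {'n': 4, 'v': 7, 'e': 12, 'j': 10, 'm': 5}
store['c'] = 2 → {'n': 4, 'v': 7, 'e': 12, 'j': 10, 'm': 5, 'c': 2}
store['m'] = store['m']+4 = 9 → {'n': 4, 'v': 7, 'e': 12, 'j': 10, 'm': 9, 'c': 2}
store['j'] = store['n']+1 = 5 → {'n': 4, 'v': 7, 'e': 12, 'j': 5, 'm': 9, 'c': 2}
sum of values = 39

39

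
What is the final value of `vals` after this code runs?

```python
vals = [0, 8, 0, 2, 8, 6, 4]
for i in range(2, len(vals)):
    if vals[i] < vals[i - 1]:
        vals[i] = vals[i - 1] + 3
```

i=2: 0<8, vals[2] = 8+3 = 11 → [0, 8, 11, 2, 8, 6, 4]
i=3: 2<11, vals[3] = 11+3 = 14 → [0, 8, 11, 14, 8, 6, 4]
i=4: 8<14, vals[4] = 14+3 = 17 → [0, 8, 11, 14, 17, 6, 4]
i=5: 6<17, vals[5] = 17+3 = 20 → [0, 8, 11, 14, 17, 20, 4]
i=6: 4<20, vals[6] = 20+3 = 23 → [0, 8, 11, 14, 17, 20, 23]

[0, 8, 11, 14, 17, 20, 23]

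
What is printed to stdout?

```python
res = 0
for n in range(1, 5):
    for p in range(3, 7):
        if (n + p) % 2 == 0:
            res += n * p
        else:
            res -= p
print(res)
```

n=1,p=3: even sum, res = 0+3 = 3
n=1,p=4: odd sum, res = 3-4 = -1
n=1,p=5: even sum, res = (-1)+5 = 4
n=1,p=6: odd sum, res = 4-6 = -2
n=2,p=3: odd sum, res = (-2)-3 = -5
n=2,p=4: even sum, res = (-5)+8 = 3
n=2,p=5: odd sum, res = 3-5 = -2
n=2,p=6: even sum, res = (-2)+12 = 10
n=3,p=3: even sum, res = 10+9 = 19
n=3,p=4: odd sum, res = 19-4 = 15
n=3,p=5: even sum, res = 15+15 = 30
n=3,p=6: odd sum, res = 30-6 = 24
n=4,p=3: odd sum, res = 24-3 = 21
n=4,p=4: even sum, res = 21+16 = 37
n=4,p=5: odd sum, res = 37-5 = 32
n=4,p=6: even sum, res = 32+24 = 56

56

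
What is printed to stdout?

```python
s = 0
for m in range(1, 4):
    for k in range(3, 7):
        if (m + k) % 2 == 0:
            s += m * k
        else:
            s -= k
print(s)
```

m=1,k=3: even sum, s = 0+3 = 3
m=1,k=4: odd sum, s = 3-4 = -1
m=1,k=5: even sum, s = (-1)+5 = 4
m=1,k=6: odd sum, s = 4-6 = -2
m=2,k=3: odd sum, s = (-2)-3 = -5
m=2,k=4: even sum, s = (-5)+8 = 3
m=2,k=5: odd sum, s = 3-5 = -2
m=2,k=6: even sum, s = (-2)+12 = 10
m=3,k=3: even sum, s = 10+9 = 19
m=3,k=4: odd sum, s = 19-4 = 15
m=3,k=5: even sum, s = 15+15 = 30
m=3,k=6: odd sum, s = 30-6 = 24

24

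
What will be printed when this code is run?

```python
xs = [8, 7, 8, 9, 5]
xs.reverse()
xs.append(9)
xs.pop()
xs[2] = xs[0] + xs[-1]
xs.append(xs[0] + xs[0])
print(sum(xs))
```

reverse → [5, 9, 8, 7, 8]
append 9 → [5, 9, 8, 7, 8, 9]
pop() removes 9 → [5, 9, 8, 7, 8]
xs[2] = xs[0]+xs[-1] = 5+8 = 13 → [5, 9, 13, 7, 8]
append xs[0]+xs[0] = 5+5 = 10 → [5, 9, 13, 7, 8, 10]
sum = 52

52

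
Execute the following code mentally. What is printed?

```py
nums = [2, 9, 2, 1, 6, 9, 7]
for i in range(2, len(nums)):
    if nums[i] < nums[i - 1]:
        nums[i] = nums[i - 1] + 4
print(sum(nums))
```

116

i=2: 2<9, nums[2] = 9+4 = 13 → [2, 9, 13, 1, 6, 9, 7]
i=3: 1<13, nums[3] = 13+4 = 17 → [2, 9, 13, 17, 6, 9, 7]
i=4: 6<17, nums[4] = 17+4 = 21 → [2, 9, 13, 17, 21, 9, 7]
i=5: 9<21, nums[5] = 21+4 = 25 → [2, 9, 13, 17, 21, 25, 7]
i=6: 7<25, nums[6] = 25+4 = 29 → [2, 9, 13, 17, 21, 25, 29]
sum = 116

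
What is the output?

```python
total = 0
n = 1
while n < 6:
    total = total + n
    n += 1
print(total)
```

15

n=1: total = 0+1 = 1
n=2: total = 1+2 = 3
n=3: total = 3+3 = 6
n=4: total = 6+4 = 10
n=5: total = 10+5 = 15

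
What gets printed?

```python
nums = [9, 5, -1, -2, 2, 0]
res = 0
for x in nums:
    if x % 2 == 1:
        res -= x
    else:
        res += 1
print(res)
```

x=9: odd, res = 0-9 = -9
x=5: odd, res = (-9)-5 = -14
x=-1: odd, res = (-14)-(-1) = -13
x=-2: not odd, res = (-13)+1 = -12
x=2: not odd, res = (-12)+1 = -11
x=0: not odd, res = (-11)+1 = -10

-10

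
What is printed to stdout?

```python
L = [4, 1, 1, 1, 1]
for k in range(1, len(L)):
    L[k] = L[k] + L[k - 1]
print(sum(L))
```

k=1: L[1] = 1+4 = 5 → [4, 5, 1, 1, 1]
k=2: L[2] = 1+5 = 6 → [4, 5, 6, 1, 1]
k=3: L[3] = 1+6 = 7 → [4, 5, 6, 7, 1]
k=4: L[4] = 1+7 = 8 → [4, 5, 6, 7, 8]
sum = 30

30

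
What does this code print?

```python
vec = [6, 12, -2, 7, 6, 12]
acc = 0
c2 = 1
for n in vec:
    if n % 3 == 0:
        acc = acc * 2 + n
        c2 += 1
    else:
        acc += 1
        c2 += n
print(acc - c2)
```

n=6: %3==0, acc = 0*2+6 = 6; c2=2
n=12: %3==0, acc = 6*2+12 = 24; c2=3
n=-2: not %3==0, acc = 24+1 = 25; c2=1
n=7: not %3==0, acc = 25+1 = 26; c2=8
n=6: %3==0, acc = 26*2+6 = 58; c2=9
n=12: %3==0, acc = 58*2+12 = 128; c2=10
acc-c2 = 128-10 = 118

118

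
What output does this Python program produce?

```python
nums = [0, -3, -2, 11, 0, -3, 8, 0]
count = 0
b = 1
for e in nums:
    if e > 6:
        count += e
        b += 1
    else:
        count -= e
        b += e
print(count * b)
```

-135

e=0: not >6, count = 0-0 = 0; b=1
e=-3: not >6, count = 0-(-3) = 3; b=-2
e=-2: not >6, count = 3-(-2) = 5; b=-4
e=11: >6, count = 5+11 = 16; b=-3
e=0: not >6, count = 16-0 = 16; b=-3
e=-3: not >6, count = 16-(-3) = 19; b=-6
e=8: >6, count = 19+8 = 27; b=-5
e=0: not >6, count = 27-0 = 27; b=-5
count*b = 27*(-5) = -135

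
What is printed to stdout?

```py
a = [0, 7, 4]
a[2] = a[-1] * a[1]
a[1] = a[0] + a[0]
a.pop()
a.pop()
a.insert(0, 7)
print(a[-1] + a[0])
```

a[2] = a[-1]*a[1] = 4*7 = 28 → [0, 7, 28]
a[1] = a[0]+a[0] = 0+0 = 0 → [0, 0, 28]
pop() removes 28 → [0, 0]
pop() removes 0 → [0]
insert 7 at 0 → [7, 0]
a[-1]+a[0] = 0+7 = 7

7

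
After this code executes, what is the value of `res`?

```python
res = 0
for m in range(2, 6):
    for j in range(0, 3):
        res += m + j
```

m=2,j=0: res = 0+2 = 2
m=2,j=1: res = 2+3 = 5
m=2,j=2: res = 5+4 = 9
m=3,j=0: res = 9+3 = 12
m=3,j=1: res = 12+4 = 16
m=3,j=2: res = 16+5 = 21
m=4,j=0: res = 21+4 = 25
m=4,j=1: res = 25+5 = 30
m=4,j=2: res = 30+6 = 36
m=5,j=0: res = 36+5 = 41
m=5,j=1: res = 41+6 = 47
m=5,j=2: res = 47+7 = 54

54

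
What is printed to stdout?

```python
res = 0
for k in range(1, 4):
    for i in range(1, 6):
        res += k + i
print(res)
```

75

k=1,i=1: res = 0+2 = 2
k=1,i=2: res = 2+3 = 5
k=1,i=3: res = 5+4 = 9
k=1,i=4: res = 9+5 = 14
k=1,i=5: res = 14+6 = 20
k=2,i=1: res = 20+3 = 23
k=2,i=2: res = 23+4 = 27
k=2,i=3: res = 27+5 = 32
k=2,i=4: res = 32+6 = 38
k=2,i=5: res = 38+7 = 45
k=3,i=1: res = 45+4 = 49
k=3,i=2: res = 49+5 = 54
k=3,i=3: res = 54+6 = 60
k=3,i=4: res = 60+7 = 67
k=3,i=5: res = 67+8 = 75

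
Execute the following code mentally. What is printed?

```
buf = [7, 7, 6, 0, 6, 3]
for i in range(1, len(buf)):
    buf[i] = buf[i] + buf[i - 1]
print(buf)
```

i=1: buf[1] = 7+7 = 14 → [7, 14, 6, 0, 6, 3]
i=2: buf[2] = 6+14 = 20 → [7, 14, 20, 0, 6, 3]
i=3: buf[3] = 0+20 = 20 → [7, 14, 20, 20, 6, 3]
i=4: buf[4] = 6+20 = 26 → [7, 14, 20, 20, 26, 3]
i=5: buf[5] = 3+26 = 29 → [7, 14, 20, 20, 26, 29]

[7, 14, 20, 20, 26, 29]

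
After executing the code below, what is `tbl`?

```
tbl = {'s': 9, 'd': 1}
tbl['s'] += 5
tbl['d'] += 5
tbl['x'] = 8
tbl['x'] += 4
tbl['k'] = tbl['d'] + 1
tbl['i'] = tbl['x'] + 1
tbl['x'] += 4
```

tbl['s'] = 9+5 = 14 → {'s': 14, 'd': 1}
tbl['d'] = 1+5 = 6 → {'s': 14, 'd': 6}
tbl['x'] = 8 → {'s': 14, 'd': 6, 'x': 8}
tbl['x'] = 8+4 = 12 → {'s': 14, 'd': 6, 'x': 12}
tbl['k'] = tbl['d']+1 = 7 → {'s': 14, 'd': 6, 'x': 12, 'k': 7}
tbl['i'] = tbl['x']+1 = 13 → {'s': 14, 'd': 6, 'x': 12, 'k': 7, 'i': 13}
tbl['x'] = 12+4 = 16 → {'s': 14, 'd': 6, 'x': 16, 'k': 7, 'i': 13}

{'s': 14, 'd': 6, 'x': 16, 'k': 7, 'i': 13}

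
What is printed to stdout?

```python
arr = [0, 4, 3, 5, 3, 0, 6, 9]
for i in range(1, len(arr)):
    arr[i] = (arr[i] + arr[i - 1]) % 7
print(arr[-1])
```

2

i=1: arr[1] = (4+0)%7 = 4 → [0, 4, 3, 5, 3, 0, 6, 9]
i=2: arr[2] = (3+4)%7 = 0 → [0, 4, 0, 5, 3, 0, 6, 9]
i=3: arr[3] = (5+0)%7 = 5 → [0, 4, 0, 5, 3, 0, 6, 9]
i=4: arr[4] = (3+5)%7 = 1 → [0, 4, 0, 5, 1, 0, 6, 9]
i=5: arr[5] = (0+1)%7 = 1 → [0, 4, 0, 5, 1, 1, 6, 9]
i=6: arr[6] = (6+1)%7 = 0 → [0, 4, 0, 5, 1, 1, 0, 9]
i=7: arr[7] = (9+0)%7 = 2 → [0, 4, 0, 5, 1, 1, 0, 2]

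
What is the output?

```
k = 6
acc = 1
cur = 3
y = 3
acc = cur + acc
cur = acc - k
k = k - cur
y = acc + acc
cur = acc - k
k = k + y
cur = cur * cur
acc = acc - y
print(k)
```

acc = 3+1 = 4
cur = 4-6 = -2
k = 6-(-2) = 8
y = 4+4 = 8
cur = 4-8 = -4
k = 8+8 = 16
cur = (-4)*(-4) = 16
acc = 4-8 = -4

16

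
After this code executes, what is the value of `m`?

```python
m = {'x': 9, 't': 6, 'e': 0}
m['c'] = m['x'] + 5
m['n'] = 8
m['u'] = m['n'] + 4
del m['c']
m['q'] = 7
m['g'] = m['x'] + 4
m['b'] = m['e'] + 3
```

{'x': 9, 't': 6, 'e': 0, 'n': 8, 'u': 12, 'q': 7, 'g': 13, 'b': 3}

m['c'] = m['x']+5 = 14 → {'x': 9, 't': 6, 'e': 0, 'c': 14}
m['n'] = 8 → {'x': 9, 't': 6, 'e': 0, 'c': 14, 'n': 8}
m['u'] = m['n']+4 = 12 → {'x': 9, 't': 6, 'e': 0, 'c': 14, 'n': 8, 'u': 12}
del 'c' → {'x': 9, 't': 6, 'e': 0, 'n': 8, 'u': 12}
m['q'] = 7 → {'x': 9, 't': 6, 'e': 0, 'n': 8, 'u': 12, 'q': 7}
m['g'] = m['x']+4 = 13 → {'x': 9, 't': 6, 'e': 0, 'n': 8, 'u': 12, 'q': 7, 'g': 13}
m['b'] = m['e']+3 = 3 → {'x': 9, 't': 6, 'e': 0, 'n': 8, 'u': 12, 'q': 7, 'g': 13, 'b': 3}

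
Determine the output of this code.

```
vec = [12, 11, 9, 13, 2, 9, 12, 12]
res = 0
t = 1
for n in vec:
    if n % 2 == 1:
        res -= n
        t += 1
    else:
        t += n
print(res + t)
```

n=12: not odd; t=13
n=11: odd, res = 0-11 = -11; t=14
n=9: odd, res = (-11)-9 = -20; t=15
n=13: odd, res = (-20)-13 = -33; t=16
n=2: not odd; t=18
n=9: odd, res = (-33)-9 = -42; t=19
n=12: not odd; t=31
n=12: not odd; t=43
res+t = (-42)+43 = 1

1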